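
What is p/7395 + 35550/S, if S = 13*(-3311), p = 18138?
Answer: 172607228/106100995 ≈ 1.6268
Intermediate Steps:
S = -43043
p/7395 + 35550/S = 18138/7395 + 35550/(-43043) = 18138*(1/7395) + 35550*(-1/43043) = 6046/2465 - 35550/43043 = 172607228/106100995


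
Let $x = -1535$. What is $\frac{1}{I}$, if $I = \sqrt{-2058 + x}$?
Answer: $- \frac{i \sqrt{3593}}{3593} \approx - 0.016683 i$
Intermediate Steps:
$I = i \sqrt{3593}$ ($I = \sqrt{-2058 - 1535} = \sqrt{-3593} = i \sqrt{3593} \approx 59.942 i$)
$\frac{1}{I} = \frac{1}{i \sqrt{3593}} = - \frac{i \sqrt{3593}}{3593}$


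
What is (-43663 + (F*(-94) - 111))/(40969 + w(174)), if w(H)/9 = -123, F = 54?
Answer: -24425/19931 ≈ -1.2255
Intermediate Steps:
w(H) = -1107 (w(H) = 9*(-123) = -1107)
(-43663 + (F*(-94) - 111))/(40969 + w(174)) = (-43663 + (54*(-94) - 111))/(40969 - 1107) = (-43663 + (-5076 - 111))/39862 = (-43663 - 5187)*(1/39862) = -48850*1/39862 = -24425/19931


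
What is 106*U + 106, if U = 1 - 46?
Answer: -4664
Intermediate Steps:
U = -45
106*U + 106 = 106*(-45) + 106 = -4770 + 106 = -4664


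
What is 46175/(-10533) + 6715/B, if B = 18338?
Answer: -776028055/193154154 ≈ -4.0177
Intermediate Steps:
46175/(-10533) + 6715/B = 46175/(-10533) + 6715/18338 = 46175*(-1/10533) + 6715*(1/18338) = -46175/10533 + 6715/18338 = -776028055/193154154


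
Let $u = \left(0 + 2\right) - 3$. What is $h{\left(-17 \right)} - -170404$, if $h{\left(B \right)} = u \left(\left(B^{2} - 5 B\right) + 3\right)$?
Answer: $170027$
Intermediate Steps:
$u = -1$ ($u = 2 - 3 = -1$)
$h{\left(B \right)} = -3 - B^{2} + 5 B$ ($h{\left(B \right)} = - (\left(B^{2} - 5 B\right) + 3) = - (3 + B^{2} - 5 B) = -3 - B^{2} + 5 B$)
$h{\left(-17 \right)} - -170404 = \left(-3 - \left(-17\right)^{2} + 5 \left(-17\right)\right) - -170404 = \left(-3 - 289 - 85\right) + 170404 = -377 + 170404 = 170027$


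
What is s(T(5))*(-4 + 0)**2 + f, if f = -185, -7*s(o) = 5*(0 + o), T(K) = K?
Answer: -1695/7 ≈ -242.14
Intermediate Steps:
s(o) = -5*o/7 (s(o) = -5*(0 + o)/7 = -5*o/7)
s(T(5))*(-4 + 0)**2 + f = (-5/7*5)*(-4 + 0)**2 - 185 = -25/7*(-4)**2 - 185 = -25/7*16 - 185 = -400/7 - 185 = -1695/7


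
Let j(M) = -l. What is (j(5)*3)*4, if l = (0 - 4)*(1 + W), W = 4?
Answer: 240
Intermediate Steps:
l = -20 (l = (0 - 4)*(1 + 4) = -4*5 = -20)
j(M) = 20 (j(M) = -1*(-20) = 20)
(j(5)*3)*4 = (20*3)*4 = 60*4 = 240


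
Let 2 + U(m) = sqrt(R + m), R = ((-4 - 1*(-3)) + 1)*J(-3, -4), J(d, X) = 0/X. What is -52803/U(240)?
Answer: -52803/118 - 52803*sqrt(15)/59 ≈ -3913.7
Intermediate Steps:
J(d, X) = 0
R = 0 (R = ((-4 - 1*(-3)) + 1)*0 = ((-4 + 3) + 1)*0 = (-1 + 1)*0 = 0*0 = 0)
U(m) = -2 + sqrt(m) (U(m) = -2 + sqrt(0 + m) = -2 + sqrt(m))
-52803/U(240) = -52803/(-2 + sqrt(240)) = -52803/(-2 + 4*sqrt(15))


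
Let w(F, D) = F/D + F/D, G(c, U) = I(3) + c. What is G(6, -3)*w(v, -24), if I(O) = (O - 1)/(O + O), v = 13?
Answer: -247/36 ≈ -6.8611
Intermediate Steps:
I(O) = (-1 + O)/(2*O) (I(O) = (-1 + O)/((2*O)) = (-1 + O)*(1/(2*O)) = (-1 + O)/(2*O))
G(c, U) = ⅓ + c (G(c, U) = (½)*(-1 + 3)/3 + c = (½)*(⅓)*2 + c = ⅓ + c)
w(F, D) = 2*F/D
G(6, -3)*w(v, -24) = (⅓ + 6)*(2*13/(-24)) = 19*(2*13*(-1/24))/3 = (19/3)*(-13/12) = -247/36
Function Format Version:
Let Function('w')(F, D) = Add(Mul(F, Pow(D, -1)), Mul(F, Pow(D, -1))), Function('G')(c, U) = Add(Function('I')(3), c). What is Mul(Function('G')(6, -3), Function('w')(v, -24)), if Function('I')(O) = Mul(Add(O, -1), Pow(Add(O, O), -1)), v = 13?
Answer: Rational(-247, 36) ≈ -6.8611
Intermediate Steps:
Function('I')(O) = Mul(Rational(1, 2), Pow(O, -1), Add(-1, O)) (Function('I')(O) = Mul(Add(-1, O), Pow(Mul(2, O), -1)) = Mul(Add(-1, O), Mul(Rational(1, 2), Pow(O, -1))) = Mul(Rational(1, 2), Pow(O, -1), Add(-1, O)))
Function('G')(c, U) = Add(Rational(1, 3), c) (Function('G')(c, U) = Add(Mul(Rational(1, 2), Pow(3, -1), Add(-1, 3)), c) = Add(Mul(Rational(1, 2), Rational(1, 3), 2), c) = Add(Rational(1, 3), c))
Function('w')(F, D) = Mul(2, F, Pow(D, -1))
Mul(Function('G')(6, -3), Function('w')(v, -24)) = Mul(Add(Rational(1, 3), 6), Mul(2, 13, Pow(-24, -1))) = Mul(Rational(19, 3), Mul(2, 13, Rational(-1, 24))) = Mul(Rational(19, 3), Rational(-13, 12)) = Rational(-247, 36)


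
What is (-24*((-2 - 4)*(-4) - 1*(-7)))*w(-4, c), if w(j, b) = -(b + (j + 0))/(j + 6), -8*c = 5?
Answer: -3441/2 ≈ -1720.5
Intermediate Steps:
c = -5/8 (c = -⅛*5 = -5/8 ≈ -0.62500)
w(j, b) = -(b + j)/(6 + j)
(-24*((-2 - 4)*(-4) - 1*(-7)))*w(-4, c) = (-24*((-2 - 4)*(-4) - 1*(-7)))*((-1*(-5/8) - 1*(-4))/(6 - 4)) = (-24*(-6*(-4) + 7))*((5/8 + 4)/2) = (-24*(24 + 7))*((½)*(37/8)) = -24*31*(37/16) = -744*37/16 = -3441/2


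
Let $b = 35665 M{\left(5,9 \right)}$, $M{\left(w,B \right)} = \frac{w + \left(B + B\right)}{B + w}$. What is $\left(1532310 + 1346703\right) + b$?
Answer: $\frac{5875211}{2} \approx 2.9376 \cdot 10^{6}$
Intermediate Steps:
$M{\left(w,B \right)} = \frac{w + 2 B}{B + w}$
$b = \frac{117185}{2}$ ($b = 35665 \frac{5 + 2 \cdot 9}{9 + 5} = 35665 \frac{5 + 18}{14} = 35665 \cdot \frac{1}{14} \cdot 23 = 35665 \cdot \frac{23}{14} = \frac{117185}{2} \approx 58593.0$)
$\left(1532310 + 1346703\right) + b = \left(1532310 + 1346703\right) + \frac{117185}{2} = 2879013 + \frac{117185}{2} = \frac{5875211}{2}$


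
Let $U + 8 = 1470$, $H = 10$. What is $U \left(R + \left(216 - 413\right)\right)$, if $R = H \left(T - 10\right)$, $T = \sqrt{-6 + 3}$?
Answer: $-434214 + 14620 i \sqrt{3} \approx -4.3421 \cdot 10^{5} + 25323.0 i$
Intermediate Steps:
$U = 1462$ ($U = -8 + 1470 = 1462$)
$T = i \sqrt{3}$ ($T = \sqrt{-3} = i \sqrt{3} \approx 1.732 i$)
$R = -100 + 10 i \sqrt{3}$ ($R = 10 \left(i \sqrt{3} - 10\right) = 10 \left(-10 + i \sqrt{3}\right) = -100 + 10 i \sqrt{3} \approx -100.0 + 17.32 i$)
$U \left(R + \left(216 - 413\right)\right) = 1462 \left(\left(-100 + 10 i \sqrt{3}\right) + \left(216 - 413\right)\right) = 1462 \left(\left(-100 + 10 i \sqrt{3}\right) - 197\right) = 1462 \left(-297 + 10 i \sqrt{3}\right) = -434214 + 14620 i \sqrt{3}$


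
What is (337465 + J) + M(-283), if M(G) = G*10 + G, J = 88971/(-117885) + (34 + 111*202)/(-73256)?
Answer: 120307597498666/359824315 ≈ 3.3435e+5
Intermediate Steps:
J = -381870214/359824315 (J = 88971*(-1/117885) + (34 + 22422)*(-1/73256) = -29657/39295 + 22456*(-1/73256) = -29657/39295 - 2807/9157 = -381870214/359824315 ≈ -1.0613)
M(G) = 11*G (M(G) = 10*G + G = 11*G)
(337465 + J) + M(-283) = (337465 - 381870214/359824315) + 11*(-283) = 121427730591261/359824315 - 3113 = 120307597498666/359824315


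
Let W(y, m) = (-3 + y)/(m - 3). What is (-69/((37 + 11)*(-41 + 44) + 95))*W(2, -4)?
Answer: -69/1673 ≈ -0.041243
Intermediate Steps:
W(y, m) = (-3 + y)/(-3 + m)
(-69/((37 + 11)*(-41 + 44) + 95))*W(2, -4) = (-69/((37 + 11)*(-41 + 44) + 95))*((-3 + 2)/(-3 - 4)) = (-69/(48*3 + 95))*(-1/(-7)) = (-69/(144 + 95))*(-⅐*(-1)) = -69/239*(⅐) = -69*1/239*(⅐) = -69/239*⅐ = -69/1673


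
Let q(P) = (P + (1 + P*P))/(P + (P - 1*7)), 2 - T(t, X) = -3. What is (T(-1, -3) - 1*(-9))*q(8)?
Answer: 1022/9 ≈ 113.56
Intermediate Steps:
T(t, X) = 5 (T(t, X) = 2 - 1*(-3) = 2 + 3 = 5)
q(P) = (1 + P + P²)/(-7 + 2*P) (q(P) = (P + (1 + P²))/(P + (P - 7)) = (1 + P + P²)/(P + (-7 + P)) = (1 + P + P²)/(-7 + 2*P))
(T(-1, -3) - 1*(-9))*q(8) = (5 - 1*(-9))*((1 + 8 + 8²)/(-7 + 2*8)) = (5 + 9)*((1 + 8 + 64)/(-7 + 16)) = 14*(73/9) = 1022/9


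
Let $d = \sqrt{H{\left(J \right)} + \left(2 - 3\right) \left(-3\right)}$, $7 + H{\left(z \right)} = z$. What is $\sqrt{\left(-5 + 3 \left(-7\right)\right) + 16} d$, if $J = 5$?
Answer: $i \sqrt{10} \approx 3.1623 i$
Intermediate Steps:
$H{\left(z \right)} = -7 + z$
$d = 1$ ($d = \sqrt{\left(-7 + 5\right) + \left(2 - 3\right) \left(-3\right)} = \sqrt{-2 - -3} = \sqrt{-2 + 3} = \sqrt{1} = 1$)
$\sqrt{\left(-5 + 3 \left(-7\right)\right) + 16} d = \sqrt{\left(-5 + 3 \left(-7\right)\right) + 16} \cdot 1 = \sqrt{\left(-5 - 21\right) + 16} \cdot 1 = \sqrt{-26 + 16} \cdot 1 = \sqrt{-10} \cdot 1 = i \sqrt{10} \cdot 1 = i \sqrt{10}$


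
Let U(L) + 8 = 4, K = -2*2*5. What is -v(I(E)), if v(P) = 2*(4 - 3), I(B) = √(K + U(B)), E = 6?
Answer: -2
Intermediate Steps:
K = -20 (K = -4*5 = -20)
U(L) = -4 (U(L) = -8 + 4 = -4)
I(B) = 2*I*√6 (I(B) = √(-20 - 4) = √(-24) = 2*I*√6)
v(P) = 2 (v(P) = 2*1 = 2)
-v(I(E)) = -1*2 = -2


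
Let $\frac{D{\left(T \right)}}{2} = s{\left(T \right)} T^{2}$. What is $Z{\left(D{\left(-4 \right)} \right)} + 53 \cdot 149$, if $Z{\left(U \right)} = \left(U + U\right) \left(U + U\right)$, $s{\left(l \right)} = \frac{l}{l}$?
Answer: $11993$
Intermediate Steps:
$s{\left(l \right)} = 1$
$D{\left(T \right)} = 2 T^{2}$ ($D{\left(T \right)} = 2 \cdot 1 T^{2} = 2 T^{2}$)
$Z{\left(U \right)} = 4 U^{2}$ ($Z{\left(U \right)} = 2 U 2 U = 4 U^{2}$)
$Z{\left(D{\left(-4 \right)} \right)} + 53 \cdot 149 = 4 \left(2 \left(-4\right)^{2}\right)^{2} + 53 \cdot 149 = 4 \left(2 \cdot 16\right)^{2} + 7897 = 4 \cdot 32^{2} + 7897 = 4 \cdot 1024 + 7897 = 4096 + 7897 = 11993$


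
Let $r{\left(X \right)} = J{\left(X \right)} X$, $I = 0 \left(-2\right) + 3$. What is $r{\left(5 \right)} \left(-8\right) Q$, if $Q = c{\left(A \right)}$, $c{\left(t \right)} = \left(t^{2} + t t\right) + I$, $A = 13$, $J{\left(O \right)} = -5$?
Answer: $68200$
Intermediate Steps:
$I = 3$ ($I = 0 + 3 = 3$)
$c{\left(t \right)} = 3 + 2 t^{2}$ ($c{\left(t \right)} = \left(t^{2} + t t\right) + 3 = \left(t^{2} + t^{2}\right) + 3 = 2 t^{2} + 3 = 3 + 2 t^{2}$)
$Q = 341$ ($Q = 3 + 2 \cdot 13^{2} = 3 + 2 \cdot 169 = 3 + 338 = 341$)
$r{\left(X \right)} = - 5 X$
$r{\left(5 \right)} \left(-8\right) Q = \left(-5\right) 5 \left(-8\right) 341 = \left(-25\right) \left(-8\right) 341 = 200 \cdot 341 = 68200$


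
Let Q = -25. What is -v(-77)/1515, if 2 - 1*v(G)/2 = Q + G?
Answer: -208/1515 ≈ -0.13729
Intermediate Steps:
v(G) = 54 - 2*G (v(G) = 4 - 2*(-25 + G) = 4 + (50 - 2*G) = 54 - 2*G)
-v(-77)/1515 = -(54 - 2*(-77))/1515 = -(54 + 154)/1515 = -208/1515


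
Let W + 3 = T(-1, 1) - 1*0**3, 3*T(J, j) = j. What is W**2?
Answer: 64/9 ≈ 7.1111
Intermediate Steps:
T(J, j) = j/3
W = -8/3 (W = -3 + ((1/3)*1 - 1*0**3) = -3 + (1/3 - 1*0) = -3 + (1/3 + 0) = -3 + 1/3 = -8/3 ≈ -2.6667)
W**2 = (-8/3)**2 = 64/9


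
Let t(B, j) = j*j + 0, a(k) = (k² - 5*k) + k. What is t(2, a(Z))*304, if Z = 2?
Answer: 4864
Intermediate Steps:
a(k) = k² - 4*k
t(B, j) = j² (t(B, j) = j² + 0 = j²)
t(2, a(Z))*304 = (2*(-4 + 2))²*304 = (2*(-2))²*304 = (-4)²*304 = 16*304 = 4864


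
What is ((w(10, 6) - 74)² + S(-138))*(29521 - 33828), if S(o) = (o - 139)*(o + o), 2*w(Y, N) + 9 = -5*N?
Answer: -1467726539/4 ≈ -3.6693e+8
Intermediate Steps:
w(Y, N) = -9/2 - 5*N/2 (w(Y, N) = -9/2 + (-5*N)/2 = -9/2 - 5*N/2)
S(o) = 2*o*(-139 + o) (S(o) = (-139 + o)*(2*o) = 2*o*(-139 + o))
((w(10, 6) - 74)² + S(-138))*(29521 - 33828) = (((-9/2 - 5/2*6) - 74)² + 2*(-138)*(-139 - 138))*(29521 - 33828) = (((-9/2 - 15) - 74)² + 2*(-138)*(-277))*(-4307) = ((-39/2 - 74)² + 76452)*(-4307) = ((-187/2)² + 76452)*(-4307) = (34969/4 + 76452)*(-4307) = (340777/4)*(-4307) = -1467726539/4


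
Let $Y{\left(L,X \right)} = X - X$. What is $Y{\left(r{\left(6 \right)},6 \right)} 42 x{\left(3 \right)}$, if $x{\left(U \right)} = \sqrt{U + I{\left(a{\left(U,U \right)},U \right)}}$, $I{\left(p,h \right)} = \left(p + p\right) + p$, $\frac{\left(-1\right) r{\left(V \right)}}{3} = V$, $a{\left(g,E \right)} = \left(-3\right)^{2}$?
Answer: $0$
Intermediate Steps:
$a{\left(g,E \right)} = 9$
$r{\left(V \right)} = - 3 V$
$I{\left(p,h \right)} = 3 p$ ($I{\left(p,h \right)} = 2 p + p = 3 p$)
$Y{\left(L,X \right)} = 0$
$x{\left(U \right)} = \sqrt{27 + U}$ ($x{\left(U \right)} = \sqrt{U + 3 \cdot 9} = \sqrt{U + 27} = \sqrt{27 + U}$)
$Y{\left(r{\left(6 \right)},6 \right)} 42 x{\left(3 \right)} = 0 \cdot 42 \sqrt{27 + 3} = 0 \sqrt{30} = 0$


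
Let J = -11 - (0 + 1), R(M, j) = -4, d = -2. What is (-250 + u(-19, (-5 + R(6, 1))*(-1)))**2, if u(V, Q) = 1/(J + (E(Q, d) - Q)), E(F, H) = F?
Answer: 9006001/144 ≈ 62542.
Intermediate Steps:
J = -12 (J = -11 - 1*1 = -11 - 1 = -12)
u(V, Q) = -1/12 (u(V, Q) = 1/(-12 + (Q - Q)) = 1/(-12 + 0) = 1/(-12) = -1/12)
(-250 + u(-19, (-5 + R(6, 1))*(-1)))**2 = (-250 - 1/12)**2 = (-3001/12)**2 = 9006001/144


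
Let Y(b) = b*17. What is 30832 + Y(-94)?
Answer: 29234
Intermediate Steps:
Y(b) = 17*b
30832 + Y(-94) = 30832 + 17*(-94) = 30832 - 1598 = 29234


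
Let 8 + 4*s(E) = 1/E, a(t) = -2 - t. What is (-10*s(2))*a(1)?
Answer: -225/4 ≈ -56.250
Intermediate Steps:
s(E) = -2 + 1/(4*E)
(-10*s(2))*a(1) = (-10*(-2 + (1/4)/2))*(-2 - 1*1) = (-10*(-2 + (1/4)*(1/2)))*(-2 - 1) = -10*(-2 + 1/8)*(-3) = -10*(-15/8)*(-3) = (75/4)*(-3) = -225/4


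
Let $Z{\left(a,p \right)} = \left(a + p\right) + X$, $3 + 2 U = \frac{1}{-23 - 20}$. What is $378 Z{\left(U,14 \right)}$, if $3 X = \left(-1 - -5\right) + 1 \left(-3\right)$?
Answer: $\frac{208404}{43} \approx 4846.6$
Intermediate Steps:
$U = - \frac{65}{43}$ ($U = - \frac{3}{2} + \frac{1}{2 \left(-23 - 20\right)} = - \frac{3}{2} + \frac{1}{2 \left(-43\right)} = - \frac{3}{2} + \frac{1}{2} \left(- \frac{1}{43}\right) = - \frac{3}{2} - \frac{1}{86} = - \frac{65}{43} \approx -1.5116$)
$X = \frac{1}{3}$ ($X = \frac{\left(-1 - -5\right) + 1 \left(-3\right)}{3} = \frac{\left(-1 + 5\right) - 3}{3} = \frac{4 - 3}{3} = \frac{1}{3} \cdot 1 = \frac{1}{3} \approx 0.33333$)
$Z{\left(a,p \right)} = \frac{1}{3} + a + p$ ($Z{\left(a,p \right)} = \left(a + p\right) + \frac{1}{3} = \frac{1}{3} + a + p$)
$378 Z{\left(U,14 \right)} = 378 \left(\frac{1}{3} - \frac{65}{43} + 14\right) = 378 \cdot \frac{1654}{129} = \frac{208404}{43}$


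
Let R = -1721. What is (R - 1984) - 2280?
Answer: -5985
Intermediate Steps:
(R - 1984) - 2280 = (-1721 - 1984) - 2280 = -3705 - 2280 = -5985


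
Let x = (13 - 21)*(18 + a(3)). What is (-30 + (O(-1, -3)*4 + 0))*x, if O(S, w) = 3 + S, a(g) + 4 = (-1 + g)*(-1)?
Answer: 2112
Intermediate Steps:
a(g) = -3 - g (a(g) = -4 + (-1 + g)*(-1) = -4 + (1 - g) = -3 - g)
x = -96 (x = (13 - 21)*(18 + (-3 - 1*3)) = -8*(18 + (-3 - 3)) = -8*(18 - 6) = -8*12 = -96)
(-30 + (O(-1, -3)*4 + 0))*x = (-30 + ((3 - 1)*4 + 0))*(-96) = (-30 + (2*4 + 0))*(-96) = (-30 + (8 + 0))*(-96) = (-30 + 8)*(-96) = -22*(-96) = 2112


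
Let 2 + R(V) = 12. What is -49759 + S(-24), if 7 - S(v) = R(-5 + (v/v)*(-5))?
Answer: -49762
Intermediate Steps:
R(V) = 10 (R(V) = -2 + 12 = 10)
S(v) = -3 (S(v) = 7 - 1*10 = 7 - 10 = -3)
-49759 + S(-24) = -49759 - 3 = -49762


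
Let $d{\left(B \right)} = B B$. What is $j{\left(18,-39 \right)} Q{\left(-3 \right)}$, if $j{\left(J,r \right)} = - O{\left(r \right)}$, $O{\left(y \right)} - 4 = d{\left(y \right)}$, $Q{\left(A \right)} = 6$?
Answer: $-9150$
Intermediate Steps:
$d{\left(B \right)} = B^{2}$
$O{\left(y \right)} = 4 + y^{2}$
$j{\left(J,r \right)} = -4 - r^{2}$ ($j{\left(J,r \right)} = - (4 + r^{2}) = -4 - r^{2}$)
$j{\left(18,-39 \right)} Q{\left(-3 \right)} = \left(-4 - \left(-39\right)^{2}\right) 6 = \left(-4 - 1521\right) 6 = \left(-1525\right) 6 = -9150$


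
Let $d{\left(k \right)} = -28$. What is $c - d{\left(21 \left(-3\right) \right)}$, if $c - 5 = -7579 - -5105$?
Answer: $-2441$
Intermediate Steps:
$c = -2469$ ($c = 5 - 2474 = -2469$)
$c - d{\left(21 \left(-3\right) \right)} = -2469 - -28 = -2469 + 28 = -2441$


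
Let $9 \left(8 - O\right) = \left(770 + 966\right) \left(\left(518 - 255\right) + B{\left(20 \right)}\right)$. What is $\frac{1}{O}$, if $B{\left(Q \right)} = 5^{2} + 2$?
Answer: $- \frac{9}{503368} \approx -1.788 \cdot 10^{-5}$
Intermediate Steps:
$B{\left(Q \right)} = 27$ ($B{\left(Q \right)} = 25 + 2 = 27$)
$O = - \frac{503368}{9}$ ($O = 8 - \frac{\left(770 + 966\right) \left(\left(518 - 255\right) + 27\right)}{9} = 8 - \frac{1736 \left(263 + 27\right)}{9} = 8 - \frac{1736 \cdot 290}{9} = 8 - \frac{503440}{9} = - \frac{503368}{9} \approx -55930.0$)
$\frac{1}{O} = \frac{1}{- \frac{503368}{9}} = - \frac{9}{503368}$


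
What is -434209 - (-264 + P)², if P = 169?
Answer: -443234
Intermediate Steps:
-434209 - (-264 + P)² = -434209 - (-264 + 169)² = -434209 - 1*(-95)² = -434209 - 1*9025 = -434209 - 9025 = -443234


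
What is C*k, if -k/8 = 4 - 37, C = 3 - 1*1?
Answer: 528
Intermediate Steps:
C = 2 (C = 3 - 1 = 2)
k = 264 (k = -8*(4 - 37) = -8*(-33) = 264)
C*k = 2*264 = 528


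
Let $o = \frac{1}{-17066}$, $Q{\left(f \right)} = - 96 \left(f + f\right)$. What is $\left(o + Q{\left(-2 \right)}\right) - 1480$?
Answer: $- \frac{18704337}{17066} \approx -1096.0$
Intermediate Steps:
$Q{\left(f \right)} = - 192 f$ ($Q{\left(f \right)} = - 96 \cdot 2 f = - 192 f$)
$o = - \frac{1}{17066} \approx -5.8596 \cdot 10^{-5}$
$\left(o + Q{\left(-2 \right)}\right) - 1480 = \left(- \frac{1}{17066} - -384\right) - 1480 = \left(- \frac{1}{17066} + 384\right) - 1480 = \frac{6553343}{17066} - 1480 = - \frac{18704337}{17066}$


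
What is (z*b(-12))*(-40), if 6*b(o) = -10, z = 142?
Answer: 28400/3 ≈ 9466.7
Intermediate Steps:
b(o) = -5/3 (b(o) = (1/6)*(-10) = -5/3)
(z*b(-12))*(-40) = (142*(-5/3))*(-40) = -710/3*(-40) = 28400/3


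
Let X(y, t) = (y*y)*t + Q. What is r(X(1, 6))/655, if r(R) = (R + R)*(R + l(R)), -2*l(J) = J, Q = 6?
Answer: 144/655 ≈ 0.21985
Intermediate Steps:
l(J) = -J/2
X(y, t) = 6 + t*y**2 (X(y, t) = (y*y)*t + 6 = y**2*t + 6 = t*y**2 + 6 = 6 + t*y**2)
r(R) = R**2 (r(R) = (R + R)*(R - R/2) = (2*R)*(R/2) = R**2)
r(X(1, 6))/655 = (6 + 6*1**2)**2/655 = (6 + 6*1)**2*(1/655) = (6 + 6)**2*(1/655) = 12**2*(1/655) = 144*(1/655) = 144/655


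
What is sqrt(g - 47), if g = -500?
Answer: I*sqrt(547) ≈ 23.388*I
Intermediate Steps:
sqrt(g - 47) = sqrt(-500 - 47) = sqrt(-547) = I*sqrt(547)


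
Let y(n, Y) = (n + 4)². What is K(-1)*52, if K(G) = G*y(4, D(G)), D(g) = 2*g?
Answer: -3328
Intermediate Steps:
y(n, Y) = (4 + n)²
K(G) = 64*G (K(G) = G*(4 + 4)² = G*8² = G*64 = 64*G)
K(-1)*52 = (64*(-1))*52 = -64*52 = -3328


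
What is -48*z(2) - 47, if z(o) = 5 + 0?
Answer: -287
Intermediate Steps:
z(o) = 5
-48*z(2) - 47 = -48*5 - 47 = -240 - 47 = -287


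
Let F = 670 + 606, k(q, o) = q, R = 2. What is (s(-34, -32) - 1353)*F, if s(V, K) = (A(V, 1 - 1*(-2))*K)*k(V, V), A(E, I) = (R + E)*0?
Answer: -1726428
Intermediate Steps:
F = 1276
A(E, I) = 0 (A(E, I) = (2 + E)*0 = 0)
s(V, K) = 0 (s(V, K) = (0*K)*V = 0*V = 0)
(s(-34, -32) - 1353)*F = (0 - 1353)*1276 = -1353*1276 = -1726428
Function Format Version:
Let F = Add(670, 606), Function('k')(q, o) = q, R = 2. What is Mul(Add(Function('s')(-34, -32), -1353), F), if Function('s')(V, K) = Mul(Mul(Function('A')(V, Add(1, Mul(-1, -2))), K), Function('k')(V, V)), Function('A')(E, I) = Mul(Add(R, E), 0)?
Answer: -1726428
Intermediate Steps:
F = 1276
Function('A')(E, I) = 0 (Function('A')(E, I) = Mul(Add(2, E), 0) = 0)
Function('s')(V, K) = 0 (Function('s')(V, K) = Mul(Mul(0, K), V) = Mul(0, V) = 0)
Mul(Add(Function('s')(-34, -32), -1353), F) = Mul(Add(0, -1353), 1276) = Mul(-1353, 1276) = -1726428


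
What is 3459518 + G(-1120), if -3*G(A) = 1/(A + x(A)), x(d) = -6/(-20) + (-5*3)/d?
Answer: 13015215266266/3762147 ≈ 3.4595e+6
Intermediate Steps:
x(d) = 3/10 - 15/d (x(d) = -6*(-1/20) - 15/d = 3/10 - 15/d)
G(A) = -1/(3*(3/10 + A - 15/A)) (G(A) = -1/(3*(A + (3/10 - 15/A))) = -1/(3*(3/10 + A - 15/A)))
3459518 + G(-1120) = 3459518 - 10*(-1120)/(-450 + 9*(-1120) + 30*(-1120)²) = 3459518 - 10*(-1120)/(-450 - 10080 + 30*1254400) = 3459518 - 10*(-1120)/(-450 - 10080 + 37632000) = 3459518 - 10*(-1120)/37621470 = 3459518 - 10*(-1120)*1/37621470 = 3459518 + 1120/3762147 = 13015215266266/3762147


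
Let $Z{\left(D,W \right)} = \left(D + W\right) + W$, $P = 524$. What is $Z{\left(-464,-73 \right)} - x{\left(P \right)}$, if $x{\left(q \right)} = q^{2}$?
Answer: $-275186$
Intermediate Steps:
$Z{\left(D,W \right)} = D + 2 W$
$Z{\left(-464,-73 \right)} - x{\left(P \right)} = \left(-464 + 2 \left(-73\right)\right) - 524^{2} = \left(-464 - 146\right) - 274576 = -610 - 274576 = -275186$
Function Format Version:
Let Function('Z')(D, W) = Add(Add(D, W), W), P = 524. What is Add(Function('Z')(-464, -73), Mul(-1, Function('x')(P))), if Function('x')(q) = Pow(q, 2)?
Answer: -275186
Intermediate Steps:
Function('Z')(D, W) = Add(D, Mul(2, W))
Add(Function('Z')(-464, -73), Mul(-1, Function('x')(P))) = Add(Add(-464, Mul(2, -73)), Mul(-1, Pow(524, 2))) = Add(Add(-464, -146), Mul(-1, 274576)) = Add(-610, -274576) = -275186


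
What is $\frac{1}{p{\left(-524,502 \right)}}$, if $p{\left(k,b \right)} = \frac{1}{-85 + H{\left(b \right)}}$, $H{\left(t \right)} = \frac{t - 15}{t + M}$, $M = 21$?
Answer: $- \frac{43968}{523} \approx -84.069$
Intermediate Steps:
$H{\left(t \right)} = \frac{-15 + t}{21 + t}$ ($H{\left(t \right)} = \frac{t - 15}{t + 21} = \frac{-15 + t}{21 + t}$)
$p{\left(k,b \right)} = \frac{1}{-85 + \frac{-15 + b}{21 + b}}$
$\frac{1}{p{\left(-524,502 \right)}} = \frac{1}{\frac{1}{12} \frac{1}{-150 - 3514} \left(21 + 502\right)} = \frac{1}{\frac{1}{12} \frac{1}{-150 - 3514} \cdot 523} = \frac{1}{\frac{1}{12} \frac{1}{-3664} \cdot 523} = \frac{1}{\frac{1}{12} \left(- \frac{1}{3664}\right) 523} = \frac{1}{- \frac{523}{43968}} = - \frac{43968}{523}$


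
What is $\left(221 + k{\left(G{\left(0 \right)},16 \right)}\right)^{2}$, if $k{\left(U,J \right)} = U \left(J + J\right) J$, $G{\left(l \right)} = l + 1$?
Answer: $537289$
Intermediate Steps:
$G{\left(l \right)} = 1 + l$
$k{\left(U,J \right)} = 2 U J^{2}$ ($k{\left(U,J \right)} = U 2 J J = 2 J U J = 2 U J^{2}$)
$\left(221 + k{\left(G{\left(0 \right)},16 \right)}\right)^{2} = \left(221 + 2 \left(1 + 0\right) 16^{2}\right)^{2} = \left(221 + 2 \cdot 1 \cdot 256\right)^{2} = \left(221 + 512\right)^{2} = 733^{2} = 537289$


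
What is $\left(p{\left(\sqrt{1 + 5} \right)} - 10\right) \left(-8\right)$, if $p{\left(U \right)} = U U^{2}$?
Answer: $80 - 48 \sqrt{6} \approx -37.576$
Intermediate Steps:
$p{\left(U \right)} = U^{3}$
$\left(p{\left(\sqrt{1 + 5} \right)} - 10\right) \left(-8\right) = \left(\left(\sqrt{1 + 5}\right)^{3} - 10\right) \left(-8\right) = \left(\left(\sqrt{6}\right)^{3} - 10\right) \left(-8\right) = \left(6 \sqrt{6} - 10\right) \left(-8\right) = \left(-10 + 6 \sqrt{6}\right) \left(-8\right) = 80 - 48 \sqrt{6}$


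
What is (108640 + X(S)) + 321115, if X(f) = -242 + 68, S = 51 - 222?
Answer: 429581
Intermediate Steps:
S = -171
X(f) = -174
(108640 + X(S)) + 321115 = (108640 - 174) + 321115 = 108466 + 321115 = 429581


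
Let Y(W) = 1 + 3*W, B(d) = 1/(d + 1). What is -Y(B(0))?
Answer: -4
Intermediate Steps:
B(d) = 1/(1 + d)
-Y(B(0)) = -(1 + 3/(1 + 0)) = -(1 + 3/1) = -(1 + 3*1) = -(1 + 3) = -1*4 = -4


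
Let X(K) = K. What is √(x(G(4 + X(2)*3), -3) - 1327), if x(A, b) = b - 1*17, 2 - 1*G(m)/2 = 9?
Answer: I*√1347 ≈ 36.701*I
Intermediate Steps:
G(m) = -14 (G(m) = 4 - 2*9 = 4 - 18 = -14)
x(A, b) = -17 + b (x(A, b) = b - 17 = -17 + b)
√(x(G(4 + X(2)*3), -3) - 1327) = √((-17 - 3) - 1327) = √(-20 - 1327) = √(-1347) = I*√1347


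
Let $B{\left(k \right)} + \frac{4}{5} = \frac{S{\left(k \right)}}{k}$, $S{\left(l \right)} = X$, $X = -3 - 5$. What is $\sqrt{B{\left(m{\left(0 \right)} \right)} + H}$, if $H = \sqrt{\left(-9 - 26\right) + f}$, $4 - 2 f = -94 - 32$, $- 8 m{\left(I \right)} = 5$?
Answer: $\sqrt{12 + \sqrt{30}} \approx 4.1806$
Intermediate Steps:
$m{\left(I \right)} = - \frac{5}{8}$ ($m{\left(I \right)} = \left(- \frac{1}{8}\right) 5 = - \frac{5}{8}$)
$X = -8$
$S{\left(l \right)} = -8$
$f = 65$ ($f = 2 - \frac{-94 - 32}{2} = 2 - -63 = 2 + 63 = 65$)
$B{\left(k \right)} = - \frac{4}{5} - \frac{8}{k}$
$H = \sqrt{30}$ ($H = \sqrt{\left(-9 - 26\right) + 65} = \sqrt{-35 + 65} = \sqrt{30} \approx 5.4772$)
$\sqrt{B{\left(m{\left(0 \right)} \right)} + H} = \sqrt{\left(- \frac{4}{5} - \frac{8}{- \frac{5}{8}}\right) + \sqrt{30}} = \sqrt{\left(- \frac{4}{5} - - \frac{64}{5}\right) + \sqrt{30}} = \sqrt{\left(- \frac{4}{5} + \frac{64}{5}\right) + \sqrt{30}} = \sqrt{12 + \sqrt{30}}$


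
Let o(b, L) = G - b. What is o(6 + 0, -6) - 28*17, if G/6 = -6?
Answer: -518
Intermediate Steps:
G = -36 (G = 6*(-6) = -36)
o(b, L) = -36 - b
o(6 + 0, -6) - 28*17 = (-36 - (6 + 0)) - 28*17 = (-36 - 1*6) - 476 = (-36 - 6) - 476 = -42 - 476 = -518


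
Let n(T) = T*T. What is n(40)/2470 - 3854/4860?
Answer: -87169/600210 ≈ -0.14523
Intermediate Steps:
n(T) = T**2
n(40)/2470 - 3854/4860 = 40**2/2470 - 3854/4860 = 1600*(1/2470) - 3854*1/4860 = 160/247 - 1927/2430 = -87169/600210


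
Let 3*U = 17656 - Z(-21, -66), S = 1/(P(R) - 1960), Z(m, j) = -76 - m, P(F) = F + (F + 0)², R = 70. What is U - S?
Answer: 53310107/9030 ≈ 5903.7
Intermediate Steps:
P(F) = F + F²
S = 1/3010 (S = 1/(70*(1 + 70) - 1960) = 1/(70*71 - 1960) = 1/(4970 - 1960) = 1/3010 ≈ 0.00033223)
U = 17711/3 (U = (17656 - (-76 - 1*(-21)))/3 = (17656 - (-76 + 21))/3 = (17656 - 1*(-55))/3 = (17656 + 55)/3 = (⅓)*17711 = 17711/3 ≈ 5903.7)
U - S = 17711/3 - 1*1/3010 = 17711/3 - 1/3010 = 53310107/9030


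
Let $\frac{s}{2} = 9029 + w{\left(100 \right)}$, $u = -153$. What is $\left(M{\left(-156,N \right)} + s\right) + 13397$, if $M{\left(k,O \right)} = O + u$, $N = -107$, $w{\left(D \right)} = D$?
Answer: $31395$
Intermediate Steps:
$M{\left(k,O \right)} = -153 + O$ ($M{\left(k,O \right)} = O - 153 = -153 + O$)
$s = 18258$ ($s = 2 \left(9029 + 100\right) = 2 \cdot 9129 = 18258$)
$\left(M{\left(-156,N \right)} + s\right) + 13397 = \left(\left(-153 - 107\right) + 18258\right) + 13397 = \left(-260 + 18258\right) + 13397 = 17998 + 13397 = 31395$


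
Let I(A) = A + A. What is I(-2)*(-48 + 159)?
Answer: -444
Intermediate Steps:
I(A) = 2*A
I(-2)*(-48 + 159) = (2*(-2))*(-48 + 159) = -4*111 = -444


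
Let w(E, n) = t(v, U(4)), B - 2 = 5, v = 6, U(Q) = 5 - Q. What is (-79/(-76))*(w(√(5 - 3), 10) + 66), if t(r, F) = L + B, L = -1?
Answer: 1422/19 ≈ 74.842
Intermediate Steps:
B = 7 (B = 2 + 5 = 7)
t(r, F) = 6 (t(r, F) = -1 + 7 = 6)
w(E, n) = 6
(-79/(-76))*(w(√(5 - 3), 10) + 66) = (-79/(-76))*(6 + 66) = -79*(-1/76)*72 = (79/76)*72 = 1422/19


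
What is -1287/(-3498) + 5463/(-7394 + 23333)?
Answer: 133411/187726 ≈ 0.71067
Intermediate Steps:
-1287/(-3498) + 5463/(-7394 + 23333) = -1287*(-1/3498) + 5463/15939 = 39/106 + 5463*(1/15939) = 39/106 + 607/1771 = 133411/187726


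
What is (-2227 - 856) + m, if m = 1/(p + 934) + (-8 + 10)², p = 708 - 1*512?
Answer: -3479269/1130 ≈ -3079.0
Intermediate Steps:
p = 196 (p = 708 - 512 = 196)
m = 4521/1130 (m = 1/(196 + 934) + (-8 + 10)² = 1/1130 + 2² = 1/1130 + 4 = 4521/1130 ≈ 4.0009)
(-2227 - 856) + m = (-2227 - 856) + 4521/1130 = -3083 + 4521/1130 = -3479269/1130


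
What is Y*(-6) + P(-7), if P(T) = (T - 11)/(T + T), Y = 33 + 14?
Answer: -1965/7 ≈ -280.71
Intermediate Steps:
Y = 47
P(T) = (-11 + T)/(2*T) (P(T) = (-11 + T)/((2*T)) = (-11 + T)*(1/(2*T)) = (-11 + T)/(2*T))
Y*(-6) + P(-7) = 47*(-6) + (½)*(-11 - 7)/(-7) = -282 + (½)*(-⅐)*(-18) = -282 + 9/7 = -1965/7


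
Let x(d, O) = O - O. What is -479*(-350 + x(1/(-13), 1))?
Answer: 167650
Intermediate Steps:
x(d, O) = 0
-479*(-350 + x(1/(-13), 1)) = -479*(-350 + 0) = -479*(-350) = -1*(-167650) = 167650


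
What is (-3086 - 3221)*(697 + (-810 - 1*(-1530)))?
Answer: -8937019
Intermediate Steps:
(-3086 - 3221)*(697 + (-810 - 1*(-1530))) = -6307*(697 + (-810 + 1530)) = -6307*(697 + 720) = -6307*1417 = -8937019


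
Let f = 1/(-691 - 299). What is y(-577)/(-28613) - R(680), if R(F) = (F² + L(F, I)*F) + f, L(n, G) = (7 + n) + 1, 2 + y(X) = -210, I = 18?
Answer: -26350787310307/28326870 ≈ -9.3024e+5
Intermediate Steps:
y(X) = -212 (y(X) = -2 - 210 = -212)
L(n, G) = 8 + n
f = -1/990 (f = 1/(-990) = -1/990 ≈ -0.0010101)
R(F) = -1/990 + F² + F*(8 + F) (R(F) = (F² + (8 + F)*F) - 1/990 = (F² + F*(8 + F)) - 1/990 = -1/990 + F² + F*(8 + F))
y(-577)/(-28613) - R(680) = -212/(-28613) - (-1/990 + 2*680² + 8*680) = -212*(-1/28613) - (-1/990 + 2*462400 + 5440) = 212/28613 - (-1/990 + 924800 + 5440) = 212/28613 - 1*920937599/990 = 212/28613 - 920937599/990 = -26350787310307/28326870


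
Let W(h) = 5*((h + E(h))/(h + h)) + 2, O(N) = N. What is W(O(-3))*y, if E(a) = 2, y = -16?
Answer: -136/3 ≈ -45.333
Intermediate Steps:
W(h) = 2 + 5*(2 + h)/(2*h) (W(h) = 5*((h + 2)/(h + h)) + 2 = 5*((2 + h)/((2*h))) + 2 = 5*((2 + h)*(1/(2*h))) + 2 = 5*((2 + h)/(2*h)) + 2 = 5*(2 + h)/(2*h) + 2 = 2 + 5*(2 + h)/(2*h))
W(O(-3))*y = (9/2 + 5/(-3))*(-16) = (9/2 + 5*(-⅓))*(-16) = (9/2 - 5/3)*(-16) = (17/6)*(-16) = -136/3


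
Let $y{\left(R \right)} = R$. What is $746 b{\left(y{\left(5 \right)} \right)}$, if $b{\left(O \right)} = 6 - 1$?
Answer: $3730$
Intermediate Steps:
$b{\left(O \right)} = 5$ ($b{\left(O \right)} = 6 - 1 = 5$)
$746 b{\left(y{\left(5 \right)} \right)} = 746 \cdot 5 = 3730$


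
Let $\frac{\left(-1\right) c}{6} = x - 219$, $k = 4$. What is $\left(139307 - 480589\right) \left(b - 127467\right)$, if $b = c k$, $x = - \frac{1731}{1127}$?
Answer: $\frac{46991204924346}{1127} \approx 4.1696 \cdot 10^{10}$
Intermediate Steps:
$x = - \frac{1731}{1127}$ ($x = \left(-1731\right) \frac{1}{1127} = - \frac{1731}{1127} \approx -1.5359$)
$c = \frac{1491264}{1127}$ ($c = - 6 \left(- \frac{1731}{1127} - 219\right) = \left(-6\right) \left(- \frac{248544}{1127}\right) = \frac{1491264}{1127} \approx 1323.2$)
$b = \frac{5965056}{1127}$ ($b = \frac{1491264}{1127} \cdot 4 = \frac{5965056}{1127} \approx 5292.9$)
$\left(139307 - 480589\right) \left(b - 127467\right) = \left(139307 - 480589\right) \left(\frac{5965056}{1127} - 127467\right) = \left(-341282\right) \left(- \frac{137690253}{1127}\right) = \frac{46991204924346}{1127}$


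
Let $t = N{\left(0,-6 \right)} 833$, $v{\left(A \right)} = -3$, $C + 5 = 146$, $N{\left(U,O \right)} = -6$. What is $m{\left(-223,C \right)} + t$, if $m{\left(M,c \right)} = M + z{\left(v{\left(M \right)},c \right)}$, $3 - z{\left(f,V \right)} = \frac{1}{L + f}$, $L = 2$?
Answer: $-5217$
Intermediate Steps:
$C = 141$ ($C = -5 + 146 = 141$)
$z{\left(f,V \right)} = 3 - \frac{1}{2 + f}$
$m{\left(M,c \right)} = 4 + M$ ($m{\left(M,c \right)} = M + \frac{5 + 3 \left(-3\right)}{2 - 3} = M + \frac{5 - 9}{-1} = M - -4 = M + 4 = 4 + M$)
$t = -4998$ ($t = \left(-6\right) 833 = -4998$)
$m{\left(-223,C \right)} + t = \left(4 - 223\right) - 4998 = -219 - 4998 = -5217$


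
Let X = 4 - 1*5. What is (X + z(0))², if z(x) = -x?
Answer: 1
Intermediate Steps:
X = -1 (X = 4 - 5 = -1)
(X + z(0))² = (-1 - 1*0)² = (-1 + 0)² = (-1)² = 1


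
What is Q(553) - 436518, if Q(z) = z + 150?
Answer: -435815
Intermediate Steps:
Q(z) = 150 + z
Q(553) - 436518 = (150 + 553) - 436518 = 703 - 436518 = -435815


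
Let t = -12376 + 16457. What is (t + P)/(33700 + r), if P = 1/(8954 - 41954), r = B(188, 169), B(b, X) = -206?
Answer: 134672999/1105302000 ≈ 0.12184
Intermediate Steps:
r = -206
t = 4081
P = -1/33000 (P = 1/(-33000) = -1/33000 ≈ -3.0303e-5)
(t + P)/(33700 + r) = (4081 - 1/33000)/(33700 - 206) = (134672999/33000)/33494 = (134672999/33000)*(1/33494) = 134672999/1105302000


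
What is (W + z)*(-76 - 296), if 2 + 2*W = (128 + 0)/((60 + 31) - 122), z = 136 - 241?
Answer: 40200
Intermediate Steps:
z = -105
W = -95/31 (W = -1 + ((128 + 0)/((60 + 31) - 122))/2 = -1 + (128/(91 - 122))/2 = -1 + (128/(-31))/2 = -1 + (128*(-1/31))/2 = -1 + (½)*(-128/31) = -1 - 64/31 = -95/31 ≈ -3.0645)
(W + z)*(-76 - 296) = (-95/31 - 105)*(-76 - 296) = -3350/31*(-372) = 40200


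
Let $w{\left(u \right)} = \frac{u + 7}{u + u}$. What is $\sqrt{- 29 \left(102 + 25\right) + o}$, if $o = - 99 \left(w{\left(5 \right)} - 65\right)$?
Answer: $\frac{\sqrt{65830}}{5} \approx 51.315$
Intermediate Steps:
$w{\left(u \right)} = \frac{7 + u}{2 u}$
$o = \frac{31581}{5}$ ($o = - 99 \left(\frac{7 + 5}{2 \cdot 5} - 65\right) = - 99 \left(\frac{1}{2} \cdot \frac{1}{5} \cdot 12 - 65\right) = - 99 \left(\frac{6}{5} - 65\right) = \left(-99\right) \left(- \frac{319}{5}\right) = \frac{31581}{5} \approx 6316.2$)
$\sqrt{- 29 \left(102 + 25\right) + o} = \sqrt{- 29 \left(102 + 25\right) + \frac{31581}{5}} = \sqrt{\left(-29\right) 127 + \frac{31581}{5}} = \sqrt{-3683 + \frac{31581}{5}} = \sqrt{\frac{13166}{5}} = \frac{\sqrt{65830}}{5}$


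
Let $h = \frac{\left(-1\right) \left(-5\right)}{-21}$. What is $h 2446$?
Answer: $- \frac{12230}{21} \approx -582.38$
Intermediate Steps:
$h = - \frac{5}{21}$ ($h = 5 \left(- \frac{1}{21}\right) = - \frac{5}{21} \approx -0.2381$)
$h 2446 = \left(- \frac{5}{21}\right) 2446 = - \frac{12230}{21}$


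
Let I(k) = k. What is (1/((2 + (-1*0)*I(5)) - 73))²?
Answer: 1/5041 ≈ 0.00019837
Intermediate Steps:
(1/((2 + (-1*0)*I(5)) - 73))² = (1/((2 - 1*0*5) - 73))² = (1/((2 + 0*5) - 73))² = (1/((2 + 0) - 73))² = (1/(2 - 73))² = (1/(-71))² = (-1/71)² = 1/5041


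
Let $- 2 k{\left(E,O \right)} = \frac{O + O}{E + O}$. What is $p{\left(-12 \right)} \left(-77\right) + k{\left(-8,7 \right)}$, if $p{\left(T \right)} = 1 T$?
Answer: $931$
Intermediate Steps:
$k{\left(E,O \right)} = - \frac{O}{E + O}$ ($k{\left(E,O \right)} = - \frac{\left(O + O\right) \frac{1}{E + O}}{2} = - \frac{2 O \frac{1}{E + O}}{2} = - \frac{O}{E + O}$)
$p{\left(T \right)} = T$
$p{\left(-12 \right)} \left(-77\right) + k{\left(-8,7 \right)} = \left(-12\right) \left(-77\right) - \frac{7}{-8 + 7} = 924 - \frac{7}{-1} = 924 - 7 \left(-1\right) = 924 + 7 = 931$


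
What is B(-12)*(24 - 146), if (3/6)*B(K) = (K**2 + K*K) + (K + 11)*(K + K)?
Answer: -76128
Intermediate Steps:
B(K) = 4*K**2 + 4*K*(11 + K) (B(K) = 2*((K**2 + K*K) + (K + 11)*(K + K)) = 2*((K**2 + K**2) + (11 + K)*(2*K)) = 2*(2*K**2 + 2*K*(11 + K)) = 4*K**2 + 4*K*(11 + K))
B(-12)*(24 - 146) = (4*(-12)*(11 + 2*(-12)))*(24 - 146) = (4*(-12)*(11 - 24))*(-122) = (4*(-12)*(-13))*(-122) = 624*(-122) = -76128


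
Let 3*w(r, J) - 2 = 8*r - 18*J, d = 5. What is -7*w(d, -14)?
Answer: -686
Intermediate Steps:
w(r, J) = ⅔ - 6*J + 8*r/3 (w(r, J) = ⅔ + (8*r - 18*J)/3 = ⅔ + (-18*J + 8*r)/3 = ⅔ + (-6*J + 8*r/3) = ⅔ - 6*J + 8*r/3)
-7*w(d, -14) = -7*(⅔ - 6*(-14) + (8/3)*5) = -7*(⅔ + 84 + 40/3) = -7*98 = -686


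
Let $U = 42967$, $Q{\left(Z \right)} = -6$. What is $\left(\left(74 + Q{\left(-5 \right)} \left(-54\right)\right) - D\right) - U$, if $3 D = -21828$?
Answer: $-35293$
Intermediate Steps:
$D = -7276$ ($D = \frac{1}{3} \left(-21828\right) = -7276$)
$\left(\left(74 + Q{\left(-5 \right)} \left(-54\right)\right) - D\right) - U = \left(\left(74 - -324\right) - -7276\right) - 42967 = \left(\left(74 + 324\right) + 7276\right) - 42967 = \left(398 + 7276\right) - 42967 = 7674 - 42967 = -35293$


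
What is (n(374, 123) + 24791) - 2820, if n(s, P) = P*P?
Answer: 37100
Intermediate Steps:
n(s, P) = P²
(n(374, 123) + 24791) - 2820 = (123² + 24791) - 2820 = (15129 + 24791) - 2820 = 39920 - 2820 = 37100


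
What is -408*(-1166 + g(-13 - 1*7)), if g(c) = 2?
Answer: 474912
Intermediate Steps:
-408*(-1166 + g(-13 - 1*7)) = -408*(-1166 + 2) = -408*(-1164) = 474912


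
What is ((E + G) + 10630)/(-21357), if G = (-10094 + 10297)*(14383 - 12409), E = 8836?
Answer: -420188/21357 ≈ -19.674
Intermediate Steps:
G = 400722 (G = 203*1974 = 400722)
((E + G) + 10630)/(-21357) = ((8836 + 400722) + 10630)/(-21357) = (409558 + 10630)*(-1/21357) = 420188*(-1/21357) = -420188/21357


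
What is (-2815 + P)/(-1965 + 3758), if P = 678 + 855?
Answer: -1282/1793 ≈ -0.71500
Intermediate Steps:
P = 1533
(-2815 + P)/(-1965 + 3758) = (-2815 + 1533)/(-1965 + 3758) = -1282/1793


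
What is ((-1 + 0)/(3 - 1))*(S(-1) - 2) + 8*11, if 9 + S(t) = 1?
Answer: 93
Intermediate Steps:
S(t) = -8 (S(t) = -9 + 1 = -8)
((-1 + 0)/(3 - 1))*(S(-1) - 2) + 8*11 = ((-1 + 0)/(3 - 1))*(-8 - 2) + 8*11 = -1/2*(-10) + 88 = -1*½*(-10) + 88 = -½*(-10) + 88 = 5 + 88 = 93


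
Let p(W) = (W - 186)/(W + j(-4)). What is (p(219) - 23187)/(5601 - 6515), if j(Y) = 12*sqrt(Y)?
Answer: 62523344/2464601 + 44*I/2464601 ≈ 25.369 + 1.7853e-5*I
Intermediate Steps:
p(W) = (-186 + W)/(W + 24*I) (p(W) = (W - 186)/(W + 12*sqrt(-4)) = (-186 + W)/(W + 12*(2*I)) = (-186 + W)/(W + 24*I))
(p(219) - 23187)/(5601 - 6515) = ((-186 + 219)/(219 + 24*I) - 23187)/(5601 - 6515) = (((219 - 24*I)/48537)*33 - 23187)/(-914) = (11*(219 - 24*I)/16179 - 23187)*(-1/914) = (-23187 + 11*(219 - 24*I)/16179)*(-1/914) = 23187/914 - 11*(219 - 24*I)/14787606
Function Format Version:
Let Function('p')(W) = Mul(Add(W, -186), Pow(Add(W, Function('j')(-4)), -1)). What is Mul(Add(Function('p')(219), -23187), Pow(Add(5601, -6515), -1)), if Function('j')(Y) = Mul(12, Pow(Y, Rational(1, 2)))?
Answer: Add(Rational(62523344, 2464601), Mul(Rational(44, 2464601), I)) ≈ Add(25.369, Mul(1.7853e-5, I))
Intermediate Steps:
Function('p')(W) = Mul(Pow(Add(W, Mul(24, I)), -1), Add(-186, W)) (Function('p')(W) = Mul(Add(W, -186), Pow(Add(W, Mul(12, Pow(-4, Rational(1, 2)))), -1)) = Mul(Add(-186, W), Pow(Add(W, Mul(12, Mul(2, I))), -1)) = Mul(Add(-186, W), Pow(Add(W, Mul(24, I)), -1)) = Mul(Pow(Add(W, Mul(24, I)), -1), Add(-186, W)))
Mul(Add(Function('p')(219), -23187), Pow(Add(5601, -6515), -1)) = Mul(Add(Mul(Pow(Add(219, Mul(24, I)), -1), Add(-186, 219)), -23187), Pow(Add(5601, -6515), -1)) = Mul(Add(Mul(Mul(Rational(1, 48537), Add(219, Mul(-24, I))), 33), -23187), Pow(-914, -1)) = Mul(Add(Mul(Rational(11, 16179), Add(219, Mul(-24, I))), -23187), Rational(-1, 914)) = Mul(Add(-23187, Mul(Rational(11, 16179), Add(219, Mul(-24, I)))), Rational(-1, 914)) = Add(Rational(23187, 914), Mul(Rational(-11, 14787606), Add(219, Mul(-24, I))))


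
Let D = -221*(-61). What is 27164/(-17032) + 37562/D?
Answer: 68389525/57402098 ≈ 1.1914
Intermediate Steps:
D = 13481
27164/(-17032) + 37562/D = 27164/(-17032) + 37562/13481 = 27164*(-1/17032) + 37562*(1/13481) = -6791/4258 + 37562/13481 = 68389525/57402098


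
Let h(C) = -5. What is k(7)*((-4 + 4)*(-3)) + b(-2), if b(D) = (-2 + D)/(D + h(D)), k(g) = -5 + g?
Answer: 4/7 ≈ 0.57143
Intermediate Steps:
b(D) = (-2 + D)/(-5 + D) (b(D) = (-2 + D)/(D - 5) = (-2 + D)/(-5 + D))
k(7)*((-4 + 4)*(-3)) + b(-2) = (-5 + 7)*((-4 + 4)*(-3)) + (-2 - 2)/(-5 - 2) = 2*(0*(-3)) - 4/(-7) = 2*0 - ⅐*(-4) = 0 + 4/7 = 4/7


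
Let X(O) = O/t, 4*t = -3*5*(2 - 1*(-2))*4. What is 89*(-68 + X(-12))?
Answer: -30171/5 ≈ -6034.2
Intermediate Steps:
t = -60 (t = (-3*5*(2 - 1*(-2))*4)/4 = (-3*5*(2 + 2)*4)/4 = (-3*5*4*4)/4 = (-60*4)/4 = (-3*80)/4 = (¼)*(-240) = -60)
X(O) = -O/60 (X(O) = O/(-60) = O*(-1/60) = -O/60)
89*(-68 + X(-12)) = 89*(-68 - 1/60*(-12)) = 89*(-68 + ⅕) = 89*(-339/5) = -30171/5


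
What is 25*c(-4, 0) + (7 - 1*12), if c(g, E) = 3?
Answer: 70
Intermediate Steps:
25*c(-4, 0) + (7 - 1*12) = 25*3 + (7 - 1*12) = 75 + (7 - 12) = 75 - 5 = 70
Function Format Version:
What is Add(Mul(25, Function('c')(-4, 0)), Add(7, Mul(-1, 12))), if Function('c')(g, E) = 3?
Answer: 70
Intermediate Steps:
Add(Mul(25, Function('c')(-4, 0)), Add(7, Mul(-1, 12))) = Add(Mul(25, 3), Add(7, Mul(-1, 12))) = Add(75, Add(7, -12)) = Add(75, -5) = 70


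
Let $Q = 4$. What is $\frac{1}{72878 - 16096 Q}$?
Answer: $\frac{1}{8494} \approx 0.00011773$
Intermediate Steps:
$\frac{1}{72878 - 16096 Q} = \frac{1}{72878 - 64384} = \frac{1}{8494}$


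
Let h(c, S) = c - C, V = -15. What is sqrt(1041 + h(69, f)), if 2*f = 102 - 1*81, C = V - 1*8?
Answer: sqrt(1133) ≈ 33.660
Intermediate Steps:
C = -23 (C = -15 - 1*8 = -15 - 8 = -23)
f = 21/2 (f = (102 - 1*81)/2 = (102 - 81)/2 = (1/2)*21 = 21/2 ≈ 10.500)
h(c, S) = 23 + c (h(c, S) = c - 1*(-23) = c + 23 = 23 + c)
sqrt(1041 + h(69, f)) = sqrt(1041 + (23 + 69)) = sqrt(1041 + 92) = sqrt(1133)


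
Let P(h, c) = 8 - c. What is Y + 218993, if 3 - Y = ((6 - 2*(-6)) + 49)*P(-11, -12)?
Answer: 217656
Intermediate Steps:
Y = -1337 (Y = 3 - ((6 - 2*(-6)) + 49)*(8 - 1*(-12)) = 3 - ((6 + 12) + 49)*(8 + 12) = 3 - (18 + 49)*20 = 3 - 67*20 = 3 - 1*1340 = 3 - 1340 = -1337)
Y + 218993 = -1337 + 218993 = 217656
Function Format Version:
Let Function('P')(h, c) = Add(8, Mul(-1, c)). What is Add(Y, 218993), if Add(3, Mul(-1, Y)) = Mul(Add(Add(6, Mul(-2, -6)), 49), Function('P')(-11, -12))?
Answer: 217656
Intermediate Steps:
Y = -1337 (Y = Add(3, Mul(-1, Mul(Add(Add(6, Mul(-2, -6)), 49), Add(8, Mul(-1, -12))))) = Add(3, Mul(-1, Mul(Add(Add(6, 12), 49), Add(8, 12)))) = Add(3, Mul(-1, Mul(Add(18, 49), 20))) = Add(3, Mul(-1, Mul(67, 20))) = Add(3, Mul(-1, 1340)) = Add(3, -1340) = -1337)
Add(Y, 218993) = Add(-1337, 218993) = 217656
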